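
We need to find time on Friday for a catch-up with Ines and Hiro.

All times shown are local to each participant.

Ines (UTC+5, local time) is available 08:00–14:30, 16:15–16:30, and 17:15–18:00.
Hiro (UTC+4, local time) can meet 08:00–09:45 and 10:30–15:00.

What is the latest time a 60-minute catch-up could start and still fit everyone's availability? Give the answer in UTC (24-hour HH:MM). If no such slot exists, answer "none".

Ines → UTC: 03:00–09:30, 11:15–11:30, 12:15–13:00.
Hiro → UTC: 04:00–05:45, 06:30–11:00.
Ines ∩ Hiro: 04:00–05:45, 06:30–09:30.
Windows ≥ 60 min: 04:00–05:45, 06:30–09:30.
Latest start in the last window 06:30–09:30 is 09:30 − 60 min = 08:30.

08:30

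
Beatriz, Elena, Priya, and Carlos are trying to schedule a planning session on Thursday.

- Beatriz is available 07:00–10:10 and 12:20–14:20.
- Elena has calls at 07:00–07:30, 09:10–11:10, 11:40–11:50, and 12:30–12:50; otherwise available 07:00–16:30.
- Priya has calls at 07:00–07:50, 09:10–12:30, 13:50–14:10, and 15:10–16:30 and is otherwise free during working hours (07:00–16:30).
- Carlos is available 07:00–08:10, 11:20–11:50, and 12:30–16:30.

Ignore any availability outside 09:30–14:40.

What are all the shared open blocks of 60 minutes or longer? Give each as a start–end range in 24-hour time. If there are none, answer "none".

12:50–13:50

Elena free within 07:00–16:30: 07:30–09:10, 11:10–11:40, 11:50–12:30, 12:50–16:30.
Priya free within 07:00–16:30: 07:50–09:10, 12:30–13:50, 14:10–15:10.
Beatriz ∩ Elena: 07:30–09:10, 12:20–12:30, 12:50–14:20.
Beatriz ∩ Elena ∩ Priya: 07:50–09:10, 12:50–13:50, 14:10–14:20.
Beatriz ∩ Elena ∩ Priya ∩ Carlos: 07:50–08:10, 12:50–13:50, 14:10–14:20.
Restricted to 09:30–14:40: 12:50–13:50, 14:10–14:20.
Windows ≥ 60 min: 12:50–13:50.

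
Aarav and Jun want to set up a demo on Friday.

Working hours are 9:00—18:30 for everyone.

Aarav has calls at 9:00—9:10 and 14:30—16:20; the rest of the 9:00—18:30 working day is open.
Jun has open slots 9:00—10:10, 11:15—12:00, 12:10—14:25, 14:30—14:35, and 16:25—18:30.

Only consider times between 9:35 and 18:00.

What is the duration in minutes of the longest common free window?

135 minutes

Aarav free within 09:00–18:30: 09:10–14:30, 16:20–18:30.
Aarav ∩ Jun: 09:10–10:10, 11:15–12:00, 12:10–14:25, 16:25–18:30.
Restricted to 09:35–18:00: 09:35–10:10, 11:15–12:00, 12:10–14:25, 16:25–18:00.
Common window lengths: 35, 45, 135, 95 min; longest is 135.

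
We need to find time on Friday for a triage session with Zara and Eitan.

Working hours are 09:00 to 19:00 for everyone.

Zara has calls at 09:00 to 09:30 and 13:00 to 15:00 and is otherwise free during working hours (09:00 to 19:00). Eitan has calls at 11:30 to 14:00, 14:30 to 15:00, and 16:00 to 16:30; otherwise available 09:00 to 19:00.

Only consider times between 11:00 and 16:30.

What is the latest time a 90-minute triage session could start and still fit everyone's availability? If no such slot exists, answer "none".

Zara free within 09:00–19:00: 09:30–13:00, 15:00–19:00.
Eitan free within 09:00–19:00: 09:00–11:30, 14:00–14:30, 15:00–16:00, 16:30–19:00.
Zara ∩ Eitan: 09:30–11:30, 15:00–16:00, 16:30–19:00.
Restricted to 11:00–16:30: 11:00–11:30, 15:00–16:00.
Windows ≥ 90 min: (none).

none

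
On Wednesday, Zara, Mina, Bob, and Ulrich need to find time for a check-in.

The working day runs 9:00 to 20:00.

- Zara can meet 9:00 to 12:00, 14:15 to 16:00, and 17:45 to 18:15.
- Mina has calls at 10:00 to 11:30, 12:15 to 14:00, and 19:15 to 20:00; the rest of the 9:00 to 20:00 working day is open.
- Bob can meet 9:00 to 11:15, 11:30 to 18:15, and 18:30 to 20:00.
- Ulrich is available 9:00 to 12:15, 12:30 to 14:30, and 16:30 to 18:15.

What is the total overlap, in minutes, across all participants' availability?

135 minutes

Mina free within 09:00–20:00: 09:00–10:00, 11:30–12:15, 14:00–19:15.
Zara ∩ Mina: 09:00–10:00, 11:30–12:00, 14:15–16:00, 17:45–18:15.
Zara ∩ Mina ∩ Bob: 09:00–10:00, 11:30–12:00, 14:15–16:00, 17:45–18:15.
Zara ∩ Mina ∩ Bob ∩ Ulrich: 09:00–10:00, 11:30–12:00, 14:15–14:30, 17:45–18:15.
Total common minutes: 60 + 30 + 15 + 30 = 135.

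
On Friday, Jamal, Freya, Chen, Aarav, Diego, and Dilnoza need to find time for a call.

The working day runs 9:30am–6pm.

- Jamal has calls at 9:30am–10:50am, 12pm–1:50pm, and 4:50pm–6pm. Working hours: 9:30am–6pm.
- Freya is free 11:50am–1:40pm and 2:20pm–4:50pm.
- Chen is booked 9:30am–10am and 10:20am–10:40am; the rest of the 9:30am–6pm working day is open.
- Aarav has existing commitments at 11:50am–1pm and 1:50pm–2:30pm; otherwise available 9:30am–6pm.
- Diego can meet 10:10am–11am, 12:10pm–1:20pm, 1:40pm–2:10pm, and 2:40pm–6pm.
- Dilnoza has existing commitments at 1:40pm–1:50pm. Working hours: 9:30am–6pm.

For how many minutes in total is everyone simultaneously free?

Jamal free within 09:30–18:00: 10:50–12:00, 13:50–16:50.
Chen free within 09:30–18:00: 10:00–10:20, 10:40–18:00.
Aarav free within 09:30–18:00: 09:30–11:50, 13:00–13:50, 14:30–18:00.
Dilnoza free within 09:30–18:00: 09:30–13:40, 13:50–18:00.
Jamal ∩ Freya: 11:50–12:00, 14:20–16:50.
Jamal ∩ Freya ∩ Chen: 11:50–12:00, 14:20–16:50.
Jamal ∩ Freya ∩ Chen ∩ Aarav: 14:30–16:50.
Jamal ∩ Freya ∩ Chen ∩ Aarav ∩ Diego: 14:40–16:50.
Jamal ∩ Freya ∩ Chen ∩ Aarav ∩ Diego ∩ Dilnoza: 14:40–16:50.
Total common minutes: 130.

130 minutes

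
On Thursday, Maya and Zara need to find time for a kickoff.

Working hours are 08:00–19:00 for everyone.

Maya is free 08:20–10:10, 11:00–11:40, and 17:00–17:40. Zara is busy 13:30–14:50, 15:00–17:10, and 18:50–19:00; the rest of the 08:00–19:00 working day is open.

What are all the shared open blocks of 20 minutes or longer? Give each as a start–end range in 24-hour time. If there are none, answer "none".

Zara free within 08:00–19:00: 08:00–13:30, 14:50–15:00, 17:10–18:50.
Maya ∩ Zara: 08:20–10:10, 11:00–11:40, 17:10–17:40.
Windows ≥ 20 min: 08:20–10:10, 11:00–11:40, 17:10–17:40.

08:20–10:10, 11:00–11:40, 17:10–17:40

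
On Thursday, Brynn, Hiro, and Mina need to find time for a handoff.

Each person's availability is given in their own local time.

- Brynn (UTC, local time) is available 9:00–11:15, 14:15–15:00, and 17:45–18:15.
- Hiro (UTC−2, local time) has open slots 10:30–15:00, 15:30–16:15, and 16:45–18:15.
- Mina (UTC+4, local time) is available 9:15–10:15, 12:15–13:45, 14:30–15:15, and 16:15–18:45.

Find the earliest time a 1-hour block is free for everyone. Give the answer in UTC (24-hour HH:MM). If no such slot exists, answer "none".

Brynn → UTC: 09:00–11:15, 14:15–15:00, 17:45–18:15.
Hiro → UTC: 12:30–17:00, 17:30–18:15, 18:45–20:15.
Mina → UTC: 05:15–06:15, 08:15–09:45, 10:30–11:15, 12:15–14:45.
Brynn ∩ Hiro: 14:15–15:00, 17:45–18:15.
Brynn ∩ Hiro ∩ Mina: 14:15–14:45.
Windows ≥ 60 min: (none).

none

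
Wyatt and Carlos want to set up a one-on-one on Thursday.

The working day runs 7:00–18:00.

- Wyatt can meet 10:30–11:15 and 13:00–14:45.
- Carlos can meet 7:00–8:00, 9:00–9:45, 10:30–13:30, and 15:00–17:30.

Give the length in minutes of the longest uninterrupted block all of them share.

Wyatt ∩ Carlos: 10:30–11:15, 13:00–13:30.
Common window lengths: 45, 30 min; longest is 45.

45 minutes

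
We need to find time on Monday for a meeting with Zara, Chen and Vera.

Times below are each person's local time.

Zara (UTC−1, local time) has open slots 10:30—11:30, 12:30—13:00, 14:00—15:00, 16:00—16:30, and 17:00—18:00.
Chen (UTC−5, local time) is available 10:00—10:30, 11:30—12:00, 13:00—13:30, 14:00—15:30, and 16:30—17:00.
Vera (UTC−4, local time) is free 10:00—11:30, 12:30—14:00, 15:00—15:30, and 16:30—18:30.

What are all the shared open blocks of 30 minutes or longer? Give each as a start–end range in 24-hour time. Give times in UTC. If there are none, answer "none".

Zara → UTC: 11:30–12:30, 13:30–14:00, 15:00–16:00, 17:00–17:30, 18:00–19:00.
Chen → UTC: 15:00–15:30, 16:30–17:00, 18:00–18:30, 19:00–20:30, 21:30–22:00.
Vera → UTC: 14:00–15:30, 16:30–18:00, 19:00–19:30, 20:30–22:30.
Zara ∩ Chen: 15:00–15:30, 18:00–18:30.
Zara ∩ Chen ∩ Vera: 15:00–15:30.
Windows ≥ 30 min: 15:00–15:30.

15:00–15:30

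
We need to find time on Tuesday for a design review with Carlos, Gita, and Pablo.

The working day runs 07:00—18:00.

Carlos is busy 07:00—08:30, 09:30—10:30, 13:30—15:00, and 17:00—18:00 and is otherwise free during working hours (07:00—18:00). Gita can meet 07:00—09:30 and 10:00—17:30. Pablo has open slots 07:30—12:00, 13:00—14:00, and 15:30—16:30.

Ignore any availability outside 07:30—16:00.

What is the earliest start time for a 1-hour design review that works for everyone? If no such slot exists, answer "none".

08:30

Carlos free within 07:00–18:00: 08:30–09:30, 10:30–13:30, 15:00–17:00.
Carlos ∩ Gita: 08:30–09:30, 10:30–13:30, 15:00–17:00.
Carlos ∩ Gita ∩ Pablo: 08:30–09:30, 10:30–12:00, 13:00–13:30, 15:30–16:30.
Restricted to 07:30–16:00: 08:30–09:30, 10:30–12:00, 13:00–13:30, 15:30–16:00.
Windows ≥ 60 min: 08:30–09:30, 10:30–12:00.
Earliest such window starts at 08:30.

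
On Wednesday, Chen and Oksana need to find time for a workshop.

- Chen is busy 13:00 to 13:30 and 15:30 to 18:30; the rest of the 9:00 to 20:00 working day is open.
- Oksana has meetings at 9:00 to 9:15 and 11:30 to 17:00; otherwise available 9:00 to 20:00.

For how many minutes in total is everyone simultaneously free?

225 minutes

Chen free within 09:00–20:00: 09:00–13:00, 13:30–15:30, 18:30–20:00.
Oksana free within 09:00–20:00: 09:15–11:30, 17:00–20:00.
Chen ∩ Oksana: 09:15–11:30, 18:30–20:00.
Total common minutes: 135 + 90 = 225.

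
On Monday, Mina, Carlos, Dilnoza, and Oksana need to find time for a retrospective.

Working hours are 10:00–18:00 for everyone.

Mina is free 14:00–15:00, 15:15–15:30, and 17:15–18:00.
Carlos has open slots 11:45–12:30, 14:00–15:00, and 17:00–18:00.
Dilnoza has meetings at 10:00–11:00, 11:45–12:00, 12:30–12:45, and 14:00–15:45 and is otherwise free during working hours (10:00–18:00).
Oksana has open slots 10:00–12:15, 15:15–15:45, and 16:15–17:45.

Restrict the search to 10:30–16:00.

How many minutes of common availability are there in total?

Dilnoza free within 10:00–18:00: 11:00–11:45, 12:00–12:30, 12:45–14:00, 15:45–18:00.
Mina ∩ Carlos: 14:00–15:00, 17:15–18:00.
Mina ∩ Carlos ∩ Dilnoza: 17:15–18:00.
Mina ∩ Carlos ∩ Dilnoza ∩ Oksana: 17:15–17:45.
Restricted to 10:30–16:00: (none).
Total common minutes: 0.

0 minutes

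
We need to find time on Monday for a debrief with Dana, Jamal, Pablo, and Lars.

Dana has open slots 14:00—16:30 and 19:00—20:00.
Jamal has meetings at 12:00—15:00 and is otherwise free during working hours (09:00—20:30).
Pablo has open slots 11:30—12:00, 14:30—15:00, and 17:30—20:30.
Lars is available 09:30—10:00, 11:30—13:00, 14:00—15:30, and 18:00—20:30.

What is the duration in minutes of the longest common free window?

60 minutes

Jamal free within 09:00–20:30: 09:00–12:00, 15:00–20:30.
Dana ∩ Jamal: 15:00–16:30, 19:00–20:00.
Dana ∩ Jamal ∩ Pablo: 19:00–20:00.
Dana ∩ Jamal ∩ Pablo ∩ Lars: 19:00–20:00.
Single common window of 60 minutes.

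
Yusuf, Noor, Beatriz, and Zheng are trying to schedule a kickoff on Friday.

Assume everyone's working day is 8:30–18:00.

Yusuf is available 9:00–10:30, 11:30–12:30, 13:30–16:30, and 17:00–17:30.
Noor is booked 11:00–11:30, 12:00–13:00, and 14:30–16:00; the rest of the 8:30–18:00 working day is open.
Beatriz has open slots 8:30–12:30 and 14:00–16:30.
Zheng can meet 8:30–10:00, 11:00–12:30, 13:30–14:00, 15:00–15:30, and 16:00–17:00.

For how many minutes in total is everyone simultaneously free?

Noor free within 08:30–18:00: 08:30–11:00, 11:30–12:00, 13:00–14:30, 16:00–18:00.
Yusuf ∩ Noor: 09:00–10:30, 11:30–12:00, 13:30–14:30, 16:00–16:30, 17:00–17:30.
Yusuf ∩ Noor ∩ Beatriz: 09:00–10:30, 11:30–12:00, 14:00–14:30, 16:00–16:30.
Yusuf ∩ Noor ∩ Beatriz ∩ Zheng: 09:00–10:00, 11:30–12:00, 16:00–16:30.
Total common minutes: 60 + 30 + 30 = 120.

120 minutes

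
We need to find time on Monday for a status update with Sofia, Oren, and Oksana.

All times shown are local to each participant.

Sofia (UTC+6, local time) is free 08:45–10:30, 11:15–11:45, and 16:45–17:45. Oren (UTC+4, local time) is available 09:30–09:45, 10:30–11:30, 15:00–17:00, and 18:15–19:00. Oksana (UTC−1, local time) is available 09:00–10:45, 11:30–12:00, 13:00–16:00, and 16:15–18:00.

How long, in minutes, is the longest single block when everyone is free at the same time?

Sofia → UTC: 02:45–04:30, 05:15–05:45, 10:45–11:45.
Oren → UTC: 05:30–05:45, 06:30–07:30, 11:00–13:00, 14:15–15:00.
Oksana → UTC: 10:00–11:45, 12:30–13:00, 14:00–17:00, 17:15–19:00.
Sofia ∩ Oren: 05:30–05:45, 11:00–11:45.
Sofia ∩ Oren ∩ Oksana: 11:00–11:45.
Single common window of 45 minutes.

45 minutes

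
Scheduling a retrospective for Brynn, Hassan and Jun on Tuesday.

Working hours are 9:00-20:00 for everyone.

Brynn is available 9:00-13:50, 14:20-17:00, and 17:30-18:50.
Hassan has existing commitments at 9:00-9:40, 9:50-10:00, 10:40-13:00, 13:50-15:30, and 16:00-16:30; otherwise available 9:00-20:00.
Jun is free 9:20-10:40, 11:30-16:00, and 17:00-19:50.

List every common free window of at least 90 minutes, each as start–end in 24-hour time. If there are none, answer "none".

none

Hassan free within 09:00–20:00: 09:40–09:50, 10:00–10:40, 13:00–13:50, 15:30–16:00, 16:30–20:00.
Brynn ∩ Hassan: 09:40–09:50, 10:00–10:40, 13:00–13:50, 15:30–16:00, 16:30–17:00, 17:30–18:50.
Brynn ∩ Hassan ∩ Jun: 09:40–09:50, 10:00–10:40, 13:00–13:50, 15:30–16:00, 17:30–18:50.
Windows ≥ 90 min: (none).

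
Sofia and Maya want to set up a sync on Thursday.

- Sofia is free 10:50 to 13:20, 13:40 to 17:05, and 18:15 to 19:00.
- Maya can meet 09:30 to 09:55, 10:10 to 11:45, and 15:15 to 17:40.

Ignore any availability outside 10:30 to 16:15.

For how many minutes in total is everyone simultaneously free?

115 minutes

Sofia ∩ Maya: 10:50–11:45, 15:15–17:05.
Restricted to 10:30–16:15: 10:50–11:45, 15:15–16:15.
Total common minutes: 55 + 60 = 115.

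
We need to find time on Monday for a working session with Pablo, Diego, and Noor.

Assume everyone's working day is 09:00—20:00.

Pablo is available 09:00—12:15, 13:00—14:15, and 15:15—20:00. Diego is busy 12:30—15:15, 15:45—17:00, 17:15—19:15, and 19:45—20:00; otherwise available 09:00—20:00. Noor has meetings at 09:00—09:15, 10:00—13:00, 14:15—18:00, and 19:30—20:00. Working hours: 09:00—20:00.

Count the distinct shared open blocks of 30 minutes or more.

1

Diego free within 09:00–20:00: 09:00–12:30, 15:15–15:45, 17:00–17:15, 19:15–19:45.
Noor free within 09:00–20:00: 09:15–10:00, 13:00–14:15, 18:00–19:30.
Pablo ∩ Diego: 09:00–12:15, 15:15–15:45, 17:00–17:15, 19:15–19:45.
Pablo ∩ Diego ∩ Noor: 09:15–10:00, 19:15–19:30.
Windows ≥ 30 min: 09:15–10:00.
That's 1 window.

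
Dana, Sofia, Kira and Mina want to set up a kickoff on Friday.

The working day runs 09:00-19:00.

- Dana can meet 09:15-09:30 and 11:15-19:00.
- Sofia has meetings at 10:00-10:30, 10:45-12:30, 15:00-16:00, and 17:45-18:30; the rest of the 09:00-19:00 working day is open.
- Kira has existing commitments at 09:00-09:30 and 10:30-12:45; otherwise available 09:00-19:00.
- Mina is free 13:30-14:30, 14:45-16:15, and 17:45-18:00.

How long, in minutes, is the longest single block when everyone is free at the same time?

60 minutes

Sofia free within 09:00–19:00: 09:00–10:00, 10:30–10:45, 12:30–15:00, 16:00–17:45, 18:30–19:00.
Kira free within 09:00–19:00: 09:30–10:30, 12:45–19:00.
Dana ∩ Sofia: 09:15–09:30, 12:30–15:00, 16:00–17:45, 18:30–19:00.
Dana ∩ Sofia ∩ Kira: 12:45–15:00, 16:00–17:45, 18:30–19:00.
Dana ∩ Sofia ∩ Kira ∩ Mina: 13:30–14:30, 14:45–15:00, 16:00–16:15.
Common window lengths: 60, 15, 15 min; longest is 60.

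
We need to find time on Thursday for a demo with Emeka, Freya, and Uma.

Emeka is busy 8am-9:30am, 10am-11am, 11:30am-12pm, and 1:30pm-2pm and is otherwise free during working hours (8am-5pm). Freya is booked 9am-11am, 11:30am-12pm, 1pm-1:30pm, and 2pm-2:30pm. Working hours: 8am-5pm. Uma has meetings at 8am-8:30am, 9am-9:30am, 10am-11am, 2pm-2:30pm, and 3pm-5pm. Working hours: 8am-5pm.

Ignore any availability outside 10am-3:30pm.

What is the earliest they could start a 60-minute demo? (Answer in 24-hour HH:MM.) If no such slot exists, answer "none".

Emeka free within 08:00–17:00: 09:30–10:00, 11:00–11:30, 12:00–13:30, 14:00–17:00.
Freya free within 08:00–17:00: 08:00–09:00, 11:00–11:30, 12:00–13:00, 13:30–14:00, 14:30–17:00.
Uma free within 08:00–17:00: 08:30–09:00, 09:30–10:00, 11:00–14:00, 14:30–15:00.
Emeka ∩ Freya: 11:00–11:30, 12:00–13:00, 14:30–17:00.
Emeka ∩ Freya ∩ Uma: 11:00–11:30, 12:00–13:00, 14:30–15:00.
Restricted to 10:00–15:30: 11:00–11:30, 12:00–13:00, 14:30–15:00.
Windows ≥ 60 min: 12:00–13:00.
Earliest such window starts at 12:00.

12:00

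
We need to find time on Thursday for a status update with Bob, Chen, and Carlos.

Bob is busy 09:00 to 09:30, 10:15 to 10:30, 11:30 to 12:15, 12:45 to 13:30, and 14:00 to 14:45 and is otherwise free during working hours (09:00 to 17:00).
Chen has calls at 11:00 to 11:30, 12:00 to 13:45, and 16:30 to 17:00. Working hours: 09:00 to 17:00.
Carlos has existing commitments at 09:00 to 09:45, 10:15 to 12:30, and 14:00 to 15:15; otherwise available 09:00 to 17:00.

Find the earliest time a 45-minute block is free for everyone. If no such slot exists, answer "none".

15:15

Bob free within 09:00–17:00: 09:30–10:15, 10:30–11:30, 12:15–12:45, 13:30–14:00, 14:45–17:00.
Chen free within 09:00–17:00: 09:00–11:00, 11:30–12:00, 13:45–16:30.
Carlos free within 09:00–17:00: 09:45–10:15, 12:30–14:00, 15:15–17:00.
Bob ∩ Chen: 09:30–10:15, 10:30–11:00, 13:45–14:00, 14:45–16:30.
Bob ∩ Chen ∩ Carlos: 09:45–10:15, 13:45–14:00, 15:15–16:30.
Windows ≥ 45 min: 15:15–16:30.
Earliest such window starts at 15:15.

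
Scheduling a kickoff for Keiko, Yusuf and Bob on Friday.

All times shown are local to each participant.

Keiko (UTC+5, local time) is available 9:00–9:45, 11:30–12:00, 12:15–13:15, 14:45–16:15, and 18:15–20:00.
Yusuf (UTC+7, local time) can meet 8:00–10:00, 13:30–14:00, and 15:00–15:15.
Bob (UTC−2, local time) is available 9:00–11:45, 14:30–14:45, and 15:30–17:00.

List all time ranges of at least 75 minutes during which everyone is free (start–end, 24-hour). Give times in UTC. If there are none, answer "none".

none

Keiko → UTC: 04:00–04:45, 06:30–07:00, 07:15–08:15, 09:45–11:15, 13:15–15:00.
Yusuf → UTC: 01:00–03:00, 06:30–07:00, 08:00–08:15.
Bob → UTC: 11:00–13:45, 16:30–16:45, 17:30–19:00.
Keiko ∩ Yusuf: 06:30–07:00, 08:00–08:15.
Keiko ∩ Yusuf ∩ Bob: (none).
Windows ≥ 75 min: (none).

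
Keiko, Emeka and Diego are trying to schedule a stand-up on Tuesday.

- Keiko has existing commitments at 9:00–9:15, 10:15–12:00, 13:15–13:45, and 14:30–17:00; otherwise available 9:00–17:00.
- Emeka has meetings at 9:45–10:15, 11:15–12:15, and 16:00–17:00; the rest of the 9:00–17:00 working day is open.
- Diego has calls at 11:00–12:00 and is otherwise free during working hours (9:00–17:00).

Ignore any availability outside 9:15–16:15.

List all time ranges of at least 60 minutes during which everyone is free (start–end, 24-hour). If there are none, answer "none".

Keiko free within 09:00–17:00: 09:15–10:15, 12:00–13:15, 13:45–14:30.
Emeka free within 09:00–17:00: 09:00–09:45, 10:15–11:15, 12:15–16:00.
Diego free within 09:00–17:00: 09:00–11:00, 12:00–17:00.
Keiko ∩ Emeka: 09:15–09:45, 12:15–13:15, 13:45–14:30.
Keiko ∩ Emeka ∩ Diego: 09:15–09:45, 12:15–13:15, 13:45–14:30.
Restricted to 09:15–16:15: 09:15–09:45, 12:15–13:15, 13:45–14:30.
Windows ≥ 60 min: 12:15–13:15.

12:15–13:15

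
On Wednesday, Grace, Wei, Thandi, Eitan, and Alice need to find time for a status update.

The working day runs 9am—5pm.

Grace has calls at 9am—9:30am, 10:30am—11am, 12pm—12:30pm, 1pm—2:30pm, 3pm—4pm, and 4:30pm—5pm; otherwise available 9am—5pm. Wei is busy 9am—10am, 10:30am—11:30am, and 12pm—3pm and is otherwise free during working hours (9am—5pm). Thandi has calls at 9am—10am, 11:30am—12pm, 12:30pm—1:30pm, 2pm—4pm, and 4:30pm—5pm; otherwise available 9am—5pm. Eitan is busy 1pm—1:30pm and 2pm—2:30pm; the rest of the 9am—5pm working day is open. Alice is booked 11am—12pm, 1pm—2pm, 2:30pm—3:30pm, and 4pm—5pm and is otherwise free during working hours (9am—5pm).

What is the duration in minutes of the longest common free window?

Grace free within 09:00–17:00: 09:30–10:30, 11:00–12:00, 12:30–13:00, 14:30–15:00, 16:00–16:30.
Wei free within 09:00–17:00: 10:00–10:30, 11:30–12:00, 15:00–17:00.
Thandi free within 09:00–17:00: 10:00–11:30, 12:00–12:30, 13:30–14:00, 16:00–16:30.
Eitan free within 09:00–17:00: 09:00–13:00, 13:30–14:00, 14:30–17:00.
Alice free within 09:00–17:00: 09:00–11:00, 12:00–13:00, 14:00–14:30, 15:30–16:00.
Grace ∩ Wei: 10:00–10:30, 11:30–12:00, 16:00–16:30.
Grace ∩ Wei ∩ Thandi: 10:00–10:30, 16:00–16:30.
Grace ∩ Wei ∩ Thandi ∩ Eitan: 10:00–10:30, 16:00–16:30.
Grace ∩ Wei ∩ Thandi ∩ Eitan ∩ Alice: 10:00–10:30.
Single common window of 30 minutes.

30 minutes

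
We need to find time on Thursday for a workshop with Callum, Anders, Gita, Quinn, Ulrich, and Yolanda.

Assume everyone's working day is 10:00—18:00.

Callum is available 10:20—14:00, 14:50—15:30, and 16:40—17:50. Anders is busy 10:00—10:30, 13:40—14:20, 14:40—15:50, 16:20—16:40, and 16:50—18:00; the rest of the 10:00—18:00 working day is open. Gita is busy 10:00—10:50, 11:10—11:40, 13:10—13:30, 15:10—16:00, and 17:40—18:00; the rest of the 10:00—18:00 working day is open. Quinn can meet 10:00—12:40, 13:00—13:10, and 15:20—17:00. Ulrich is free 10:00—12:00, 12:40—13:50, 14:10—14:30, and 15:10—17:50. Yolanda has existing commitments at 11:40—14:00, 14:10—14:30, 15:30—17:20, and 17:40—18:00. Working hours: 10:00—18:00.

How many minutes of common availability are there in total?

Anders free within 10:00–18:00: 10:30–13:40, 14:20–14:40, 15:50–16:20, 16:40–16:50.
Gita free within 10:00–18:00: 10:50–11:10, 11:40–13:10, 13:30–15:10, 16:00–17:40.
Yolanda free within 10:00–18:00: 10:00–11:40, 14:00–14:10, 14:30–15:30, 17:20–17:40.
Callum ∩ Anders: 10:30–13:40, 16:40–16:50.
Callum ∩ Anders ∩ Gita: 10:50–11:10, 11:40–13:10, 13:30–13:40, 16:40–16:50.
Callum ∩ Anders ∩ Gita ∩ Quinn: 10:50–11:10, 11:40–12:40, 13:00–13:10, 16:40–16:50.
Callum ∩ Anders ∩ Gita ∩ Quinn ∩ Ulrich: 10:50–11:10, 11:40–12:00, 13:00–13:10, 16:40–16:50.
Callum ∩ Anders ∩ Gita ∩ Quinn ∩ Ulrich ∩ Yolanda: 10:50–11:10.
Total common minutes: 20.

20 minutes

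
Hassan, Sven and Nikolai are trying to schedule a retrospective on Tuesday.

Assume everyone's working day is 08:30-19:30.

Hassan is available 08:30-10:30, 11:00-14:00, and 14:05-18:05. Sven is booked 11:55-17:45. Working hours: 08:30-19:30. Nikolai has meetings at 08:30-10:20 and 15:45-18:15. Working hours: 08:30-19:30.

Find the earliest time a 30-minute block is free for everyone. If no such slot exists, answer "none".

11:00

Sven free within 08:30–19:30: 08:30–11:55, 17:45–19:30.
Nikolai free within 08:30–19:30: 10:20–15:45, 18:15–19:30.
Hassan ∩ Sven: 08:30–10:30, 11:00–11:55, 17:45–18:05.
Hassan ∩ Sven ∩ Nikolai: 10:20–10:30, 11:00–11:55.
Windows ≥ 30 min: 11:00–11:55.
Earliest such window starts at 11:00.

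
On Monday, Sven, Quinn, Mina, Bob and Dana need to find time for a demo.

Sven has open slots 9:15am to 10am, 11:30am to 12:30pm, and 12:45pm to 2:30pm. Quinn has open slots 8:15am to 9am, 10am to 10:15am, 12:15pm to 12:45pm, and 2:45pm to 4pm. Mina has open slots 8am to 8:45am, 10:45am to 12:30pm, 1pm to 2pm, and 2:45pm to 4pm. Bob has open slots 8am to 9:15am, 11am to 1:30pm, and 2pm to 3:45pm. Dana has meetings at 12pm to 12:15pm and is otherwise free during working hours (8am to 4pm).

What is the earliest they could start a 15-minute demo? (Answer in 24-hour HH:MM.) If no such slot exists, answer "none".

12:15

Dana free within 08:00–16:00: 08:00–12:00, 12:15–16:00.
Sven ∩ Quinn: 12:15–12:30.
Sven ∩ Quinn ∩ Mina: 12:15–12:30.
Sven ∩ Quinn ∩ Mina ∩ Bob: 12:15–12:30.
Sven ∩ Quinn ∩ Mina ∩ Bob ∩ Dana: 12:15–12:30.
Windows ≥ 15 min: 12:15–12:30.
Earliest such window starts at 12:15.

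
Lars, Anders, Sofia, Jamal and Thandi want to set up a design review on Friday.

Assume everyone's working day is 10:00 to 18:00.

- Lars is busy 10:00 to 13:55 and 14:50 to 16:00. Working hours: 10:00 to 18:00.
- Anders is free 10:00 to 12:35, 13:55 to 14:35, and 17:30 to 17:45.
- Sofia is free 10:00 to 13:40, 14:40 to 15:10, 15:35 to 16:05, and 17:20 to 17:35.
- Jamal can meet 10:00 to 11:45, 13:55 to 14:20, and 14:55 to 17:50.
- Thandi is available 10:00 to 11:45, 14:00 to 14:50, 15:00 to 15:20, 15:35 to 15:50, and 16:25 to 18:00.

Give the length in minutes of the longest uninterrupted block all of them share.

Lars free within 10:00–18:00: 13:55–14:50, 16:00–18:00.
Lars ∩ Anders: 13:55–14:35, 17:30–17:45.
Lars ∩ Anders ∩ Sofia: 17:30–17:35.
Lars ∩ Anders ∩ Sofia ∩ Jamal: 17:30–17:35.
Lars ∩ Anders ∩ Sofia ∩ Jamal ∩ Thandi: 17:30–17:35.
Single common window of 5 minutes.

5 minutes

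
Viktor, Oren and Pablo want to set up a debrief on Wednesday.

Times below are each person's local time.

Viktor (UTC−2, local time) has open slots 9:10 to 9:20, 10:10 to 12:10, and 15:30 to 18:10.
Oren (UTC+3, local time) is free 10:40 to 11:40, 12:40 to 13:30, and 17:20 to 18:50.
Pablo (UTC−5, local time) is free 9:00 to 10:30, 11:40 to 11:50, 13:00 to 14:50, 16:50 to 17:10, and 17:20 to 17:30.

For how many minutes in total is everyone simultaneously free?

0 minutes

Viktor → UTC: 11:10–11:20, 12:10–14:10, 17:30–20:10.
Oren → UTC: 07:40–08:40, 09:40–10:30, 14:20–15:50.
Pablo → UTC: 14:00–15:30, 16:40–16:50, 18:00–19:50, 21:50–22:10, 22:20–22:30.
Viktor ∩ Oren: (none).
Viktor ∩ Oren ∩ Pablo: (none).
Total common minutes: 0.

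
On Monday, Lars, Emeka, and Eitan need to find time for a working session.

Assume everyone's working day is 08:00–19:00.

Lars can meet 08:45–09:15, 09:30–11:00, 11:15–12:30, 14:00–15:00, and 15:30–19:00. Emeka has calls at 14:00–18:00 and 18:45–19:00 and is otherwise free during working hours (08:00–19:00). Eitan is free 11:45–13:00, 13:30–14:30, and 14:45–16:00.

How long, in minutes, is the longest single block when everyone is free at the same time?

45 minutes

Emeka free within 08:00–19:00: 08:00–14:00, 18:00–18:45.
Lars ∩ Emeka: 08:45–09:15, 09:30–11:00, 11:15–12:30, 18:00–18:45.
Lars ∩ Emeka ∩ Eitan: 11:45–12:30.
Single common window of 45 minutes.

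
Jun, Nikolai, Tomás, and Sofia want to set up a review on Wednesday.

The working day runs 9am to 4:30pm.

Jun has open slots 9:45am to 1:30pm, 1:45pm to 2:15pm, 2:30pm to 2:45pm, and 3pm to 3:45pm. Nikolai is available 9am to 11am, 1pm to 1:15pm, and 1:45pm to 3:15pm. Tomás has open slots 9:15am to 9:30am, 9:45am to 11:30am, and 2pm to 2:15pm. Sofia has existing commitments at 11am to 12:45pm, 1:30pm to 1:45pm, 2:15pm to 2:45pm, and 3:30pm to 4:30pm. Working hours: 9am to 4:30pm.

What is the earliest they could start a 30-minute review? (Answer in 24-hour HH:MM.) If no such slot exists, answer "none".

09:45

Sofia free within 09:00–16:30: 09:00–11:00, 12:45–13:30, 13:45–14:15, 14:45–15:30.
Jun ∩ Nikolai: 09:45–11:00, 13:00–13:15, 13:45–14:15, 14:30–14:45, 15:00–15:15.
Jun ∩ Nikolai ∩ Tomás: 09:45–11:00, 14:00–14:15.
Jun ∩ Nikolai ∩ Tomás ∩ Sofia: 09:45–11:00, 14:00–14:15.
Windows ≥ 30 min: 09:45–11:00.
Earliest such window starts at 09:45.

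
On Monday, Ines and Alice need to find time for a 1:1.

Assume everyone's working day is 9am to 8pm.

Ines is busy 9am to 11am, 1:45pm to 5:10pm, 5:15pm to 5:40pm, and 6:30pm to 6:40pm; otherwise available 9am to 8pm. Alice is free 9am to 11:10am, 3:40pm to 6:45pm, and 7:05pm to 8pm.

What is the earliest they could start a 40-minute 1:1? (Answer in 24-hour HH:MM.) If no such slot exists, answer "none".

17:40

Ines free within 09:00–20:00: 11:00–13:45, 17:10–17:15, 17:40–18:30, 18:40–20:00.
Ines ∩ Alice: 11:00–11:10, 17:10–17:15, 17:40–18:30, 18:40–18:45, 19:05–20:00.
Windows ≥ 40 min: 17:40–18:30, 19:05–20:00.
Earliest such window starts at 17:40.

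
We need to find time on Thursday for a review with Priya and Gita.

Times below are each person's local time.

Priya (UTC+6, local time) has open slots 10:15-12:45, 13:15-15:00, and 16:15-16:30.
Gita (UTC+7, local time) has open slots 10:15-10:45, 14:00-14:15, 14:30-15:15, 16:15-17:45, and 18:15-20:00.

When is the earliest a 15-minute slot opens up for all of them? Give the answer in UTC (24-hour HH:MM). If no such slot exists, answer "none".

Priya → UTC: 04:15–06:45, 07:15–09:00, 10:15–10:30.
Gita → UTC: 03:15–03:45, 07:00–07:15, 07:30–08:15, 09:15–10:45, 11:15–13:00.
Priya ∩ Gita: 07:30–08:15, 10:15–10:30.
Windows ≥ 15 min: 07:30–08:15, 10:15–10:30.
Earliest such window starts at 07:30.

07:30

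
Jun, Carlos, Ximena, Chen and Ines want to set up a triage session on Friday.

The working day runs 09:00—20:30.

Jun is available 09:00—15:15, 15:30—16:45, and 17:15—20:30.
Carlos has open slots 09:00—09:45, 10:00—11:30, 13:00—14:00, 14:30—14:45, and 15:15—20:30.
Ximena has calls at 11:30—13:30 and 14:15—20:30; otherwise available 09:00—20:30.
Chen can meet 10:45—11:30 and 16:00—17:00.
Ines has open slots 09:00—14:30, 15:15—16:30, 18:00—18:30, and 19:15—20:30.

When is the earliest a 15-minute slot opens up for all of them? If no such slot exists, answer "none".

10:45

Ximena free within 09:00–20:30: 09:00–11:30, 13:30–14:15.
Jun ∩ Carlos: 09:00–09:45, 10:00–11:30, 13:00–14:00, 14:30–14:45, 15:30–16:45, 17:15–20:30.
Jun ∩ Carlos ∩ Ximena: 09:00–09:45, 10:00–11:30, 13:30–14:00.
Jun ∩ Carlos ∩ Ximena ∩ Chen: 10:45–11:30.
Jun ∩ Carlos ∩ Ximena ∩ Chen ∩ Ines: 10:45–11:30.
Windows ≥ 15 min: 10:45–11:30.
Earliest such window starts at 10:45.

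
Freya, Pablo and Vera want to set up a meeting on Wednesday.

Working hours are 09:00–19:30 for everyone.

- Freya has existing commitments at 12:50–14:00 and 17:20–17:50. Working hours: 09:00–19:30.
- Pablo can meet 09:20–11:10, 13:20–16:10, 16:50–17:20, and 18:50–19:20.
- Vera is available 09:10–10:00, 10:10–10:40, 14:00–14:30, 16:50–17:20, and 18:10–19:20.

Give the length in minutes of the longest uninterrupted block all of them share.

Freya free within 09:00–19:30: 09:00–12:50, 14:00–17:20, 17:50–19:30.
Freya ∩ Pablo: 09:20–11:10, 14:00–16:10, 16:50–17:20, 18:50–19:20.
Freya ∩ Pablo ∩ Vera: 09:20–10:00, 10:10–10:40, 14:00–14:30, 16:50–17:20, 18:50–19:20.
Common window lengths: 40, 30, 30, 30, 30 min; longest is 40.

40 minutes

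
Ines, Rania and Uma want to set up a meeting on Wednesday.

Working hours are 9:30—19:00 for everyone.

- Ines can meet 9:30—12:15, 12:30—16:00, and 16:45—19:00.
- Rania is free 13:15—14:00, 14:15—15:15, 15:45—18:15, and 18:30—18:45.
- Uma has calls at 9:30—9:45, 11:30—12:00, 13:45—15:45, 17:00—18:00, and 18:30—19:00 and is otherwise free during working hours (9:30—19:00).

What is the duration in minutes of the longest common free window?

Uma free within 09:30–19:00: 09:45–11:30, 12:00–13:45, 15:45–17:00, 18:00–18:30.
Ines ∩ Rania: 13:15–14:00, 14:15–15:15, 15:45–16:00, 16:45–18:15, 18:30–18:45.
Ines ∩ Rania ∩ Uma: 13:15–13:45, 15:45–16:00, 16:45–17:00, 18:00–18:15.
Common window lengths: 30, 15, 15, 15 min; longest is 30.

30 minutes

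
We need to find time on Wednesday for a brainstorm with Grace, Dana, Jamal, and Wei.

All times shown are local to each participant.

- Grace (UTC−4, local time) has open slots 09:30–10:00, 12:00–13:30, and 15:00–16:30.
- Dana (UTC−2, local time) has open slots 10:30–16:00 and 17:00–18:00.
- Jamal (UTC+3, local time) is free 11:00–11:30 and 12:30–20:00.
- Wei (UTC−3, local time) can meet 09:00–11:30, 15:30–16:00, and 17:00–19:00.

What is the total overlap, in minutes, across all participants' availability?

Grace → UTC: 13:30–14:00, 16:00–17:30, 19:00–20:30.
Dana → UTC: 12:30–18:00, 19:00–20:00.
Jamal → UTC: 08:00–08:30, 09:30–17:00.
Wei → UTC: 12:00–14:30, 18:30–19:00, 20:00–22:00.
Grace ∩ Dana: 13:30–14:00, 16:00–17:30, 19:00–20:00.
Grace ∩ Dana ∩ Jamal: 13:30–14:00, 16:00–17:00.
Grace ∩ Dana ∩ Jamal ∩ Wei: 13:30–14:00.
Total common minutes: 30.

30 minutes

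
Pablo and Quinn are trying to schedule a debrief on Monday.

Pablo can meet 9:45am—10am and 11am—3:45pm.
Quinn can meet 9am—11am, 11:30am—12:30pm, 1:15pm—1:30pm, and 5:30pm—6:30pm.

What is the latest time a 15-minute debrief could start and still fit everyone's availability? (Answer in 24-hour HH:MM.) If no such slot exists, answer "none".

Pablo ∩ Quinn: 09:45–10:00, 11:30–12:30, 13:15–13:30.
Windows ≥ 15 min: 09:45–10:00, 11:30–12:30, 13:15–13:30.
Latest start in the last window 13:15–13:30 is 13:30 − 15 min = 13:15.

13:15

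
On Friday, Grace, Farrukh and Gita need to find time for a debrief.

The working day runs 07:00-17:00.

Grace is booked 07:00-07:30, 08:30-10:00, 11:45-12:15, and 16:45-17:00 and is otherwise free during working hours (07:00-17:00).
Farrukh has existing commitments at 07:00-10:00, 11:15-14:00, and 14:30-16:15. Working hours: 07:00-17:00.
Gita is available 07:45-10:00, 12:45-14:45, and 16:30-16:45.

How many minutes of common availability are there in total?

Grace free within 07:00–17:00: 07:30–08:30, 10:00–11:45, 12:15–16:45.
Farrukh free within 07:00–17:00: 10:00–11:15, 14:00–14:30, 16:15–17:00.
Grace ∩ Farrukh: 10:00–11:15, 14:00–14:30, 16:15–16:45.
Grace ∩ Farrukh ∩ Gita: 14:00–14:30, 16:30–16:45.
Total common minutes: 30 + 15 = 45.

45 minutes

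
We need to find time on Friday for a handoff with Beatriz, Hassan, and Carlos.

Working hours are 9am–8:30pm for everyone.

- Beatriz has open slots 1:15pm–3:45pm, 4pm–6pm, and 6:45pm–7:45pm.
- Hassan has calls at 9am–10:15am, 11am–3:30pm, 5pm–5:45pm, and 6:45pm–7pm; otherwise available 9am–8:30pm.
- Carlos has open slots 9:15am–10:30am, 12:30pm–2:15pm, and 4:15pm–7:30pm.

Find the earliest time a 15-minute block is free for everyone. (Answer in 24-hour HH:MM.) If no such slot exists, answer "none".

16:15

Hassan free within 09:00–20:30: 10:15–11:00, 15:30–17:00, 17:45–18:45, 19:00–20:30.
Beatriz ∩ Hassan: 15:30–15:45, 16:00–17:00, 17:45–18:00, 19:00–19:45.
Beatriz ∩ Hassan ∩ Carlos: 16:15–17:00, 17:45–18:00, 19:00–19:30.
Windows ≥ 15 min: 16:15–17:00, 17:45–18:00, 19:00–19:30.
Earliest such window starts at 16:15.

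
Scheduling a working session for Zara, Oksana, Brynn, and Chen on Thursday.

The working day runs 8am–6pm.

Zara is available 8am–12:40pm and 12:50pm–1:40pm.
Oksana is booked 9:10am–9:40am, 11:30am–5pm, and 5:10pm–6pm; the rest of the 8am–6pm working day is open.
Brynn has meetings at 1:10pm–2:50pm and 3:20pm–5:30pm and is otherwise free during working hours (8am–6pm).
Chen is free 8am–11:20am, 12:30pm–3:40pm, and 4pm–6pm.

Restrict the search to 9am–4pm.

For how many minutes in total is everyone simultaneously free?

Oksana free within 08:00–18:00: 08:00–09:10, 09:40–11:30, 17:00–17:10.
Brynn free within 08:00–18:00: 08:00–13:10, 14:50–15:20, 17:30–18:00.
Zara ∩ Oksana: 08:00–09:10, 09:40–11:30.
Zara ∩ Oksana ∩ Brynn: 08:00–09:10, 09:40–11:30.
Zara ∩ Oksana ∩ Brynn ∩ Chen: 08:00–09:10, 09:40–11:20.
Restricted to 09:00–16:00: 09:00–09:10, 09:40–11:20.
Total common minutes: 10 + 100 = 110.

110 minutes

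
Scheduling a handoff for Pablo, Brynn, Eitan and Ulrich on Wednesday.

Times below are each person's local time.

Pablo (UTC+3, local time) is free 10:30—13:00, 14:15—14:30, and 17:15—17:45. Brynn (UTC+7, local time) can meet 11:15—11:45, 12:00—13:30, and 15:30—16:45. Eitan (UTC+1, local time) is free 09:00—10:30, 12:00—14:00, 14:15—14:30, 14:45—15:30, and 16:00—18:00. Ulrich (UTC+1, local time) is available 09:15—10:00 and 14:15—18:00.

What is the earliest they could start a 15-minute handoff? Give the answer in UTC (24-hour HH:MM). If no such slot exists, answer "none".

08:30

Pablo → UTC: 07:30–10:00, 11:15–11:30, 14:15–14:45.
Brynn → UTC: 04:15–04:45, 05:00–06:30, 08:30–09:45.
Eitan → UTC: 08:00–09:30, 11:00–13:00, 13:15–13:30, 13:45–14:30, 15:00–17:00.
Ulrich → UTC: 08:15–09:00, 13:15–17:00.
Pablo ∩ Brynn: 08:30–09:45.
Pablo ∩ Brynn ∩ Eitan: 08:30–09:30.
Pablo ∩ Brynn ∩ Eitan ∩ Ulrich: 08:30–09:00.
Windows ≥ 15 min: 08:30–09:00.
Earliest such window starts at 08:30.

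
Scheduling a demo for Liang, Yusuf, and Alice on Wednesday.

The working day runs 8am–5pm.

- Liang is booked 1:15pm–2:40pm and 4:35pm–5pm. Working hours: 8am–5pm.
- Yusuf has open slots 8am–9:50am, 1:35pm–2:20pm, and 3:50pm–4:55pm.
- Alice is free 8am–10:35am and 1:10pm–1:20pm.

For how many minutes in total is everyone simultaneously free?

110 minutes

Liang free within 08:00–17:00: 08:00–13:15, 14:40–16:35.
Liang ∩ Yusuf: 08:00–09:50, 15:50–16:35.
Liang ∩ Yusuf ∩ Alice: 08:00–09:50.
Total common minutes: 110.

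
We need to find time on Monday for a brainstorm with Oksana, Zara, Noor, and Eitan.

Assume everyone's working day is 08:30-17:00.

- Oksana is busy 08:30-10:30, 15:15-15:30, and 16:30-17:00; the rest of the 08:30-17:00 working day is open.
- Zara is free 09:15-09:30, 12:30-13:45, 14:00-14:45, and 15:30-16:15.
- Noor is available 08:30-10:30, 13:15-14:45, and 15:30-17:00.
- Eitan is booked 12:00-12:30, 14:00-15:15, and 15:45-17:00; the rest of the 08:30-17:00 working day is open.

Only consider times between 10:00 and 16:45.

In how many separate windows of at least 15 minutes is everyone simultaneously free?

Oksana free within 08:30–17:00: 10:30–15:15, 15:30–16:30.
Eitan free within 08:30–17:00: 08:30–12:00, 12:30–14:00, 15:15–15:45.
Oksana ∩ Zara: 12:30–13:45, 14:00–14:45, 15:30–16:15.
Oksana ∩ Zara ∩ Noor: 13:15–13:45, 14:00–14:45, 15:30–16:15.
Oksana ∩ Zara ∩ Noor ∩ Eitan: 13:15–13:45, 15:30–15:45.
Restricted to 10:00–16:45: 13:15–13:45, 15:30–15:45.
Windows ≥ 15 min: 13:15–13:45, 15:30–15:45.
That's 2 windows.

2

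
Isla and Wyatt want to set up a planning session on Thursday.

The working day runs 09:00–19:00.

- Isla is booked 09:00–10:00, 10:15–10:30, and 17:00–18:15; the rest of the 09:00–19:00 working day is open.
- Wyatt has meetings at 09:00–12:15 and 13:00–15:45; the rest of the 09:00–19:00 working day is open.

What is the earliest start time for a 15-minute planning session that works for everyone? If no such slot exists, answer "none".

Isla free within 09:00–19:00: 10:00–10:15, 10:30–17:00, 18:15–19:00.
Wyatt free within 09:00–19:00: 12:15–13:00, 15:45–19:00.
Isla ∩ Wyatt: 12:15–13:00, 15:45–17:00, 18:15–19:00.
Windows ≥ 15 min: 12:15–13:00, 15:45–17:00, 18:15–19:00.
Earliest such window starts at 12:15.

12:15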